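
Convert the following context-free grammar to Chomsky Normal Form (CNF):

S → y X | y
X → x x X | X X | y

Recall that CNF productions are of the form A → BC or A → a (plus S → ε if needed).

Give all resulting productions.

TY → y; S → y; TX → x; X → y; S → TY X; X → TX X0; X0 → TX X; X → X X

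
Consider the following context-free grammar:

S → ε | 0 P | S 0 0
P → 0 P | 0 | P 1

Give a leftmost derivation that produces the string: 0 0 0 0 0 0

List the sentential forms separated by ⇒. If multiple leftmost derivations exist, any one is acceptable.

S ⇒ S 0 0 ⇒ 0 P 0 0 ⇒ 0 0 P 0 0 ⇒ 0 0 0 P 0 0 ⇒ 0 0 0 0 0 0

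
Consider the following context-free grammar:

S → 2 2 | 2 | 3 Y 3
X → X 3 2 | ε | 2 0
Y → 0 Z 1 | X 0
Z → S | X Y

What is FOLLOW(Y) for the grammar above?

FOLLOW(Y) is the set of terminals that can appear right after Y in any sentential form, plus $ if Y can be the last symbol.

We compute FOLLOW(Y) using the standard algorithm.
FOLLOW(S) starts with {$}.
FIRST(S) = {2, 3}
FIRST(X) = {2, 3, ε}
FIRST(Y) = {0, 2, 3}
FIRST(Z) = {0, 2, 3}
FOLLOW(S) = {$, 1}
FOLLOW(X) = {0, 2, 3}
FOLLOW(Y) = {1, 3}
FOLLOW(Z) = {1}
Therefore, FOLLOW(Y) = {1, 3}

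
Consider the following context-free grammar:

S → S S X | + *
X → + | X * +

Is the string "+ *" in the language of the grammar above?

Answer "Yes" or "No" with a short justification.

Yes - a valid derivation exists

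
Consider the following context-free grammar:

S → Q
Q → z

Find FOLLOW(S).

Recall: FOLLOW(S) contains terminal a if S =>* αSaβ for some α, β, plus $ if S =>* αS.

We compute FOLLOW(S) using the standard algorithm.
FOLLOW(S) starts with {$}.
FIRST(Q) = {z}
FIRST(S) = {z}
FOLLOW(Q) = {$}
FOLLOW(S) = {$}
Therefore, FOLLOW(S) = {$}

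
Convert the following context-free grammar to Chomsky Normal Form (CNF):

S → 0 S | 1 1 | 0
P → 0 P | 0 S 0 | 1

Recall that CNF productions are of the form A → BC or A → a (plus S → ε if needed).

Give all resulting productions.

T0 → 0; T1 → 1; S → 0; P → 1; S → T0 S; S → T1 T1; P → T0 P; P → T0 X0; X0 → S T0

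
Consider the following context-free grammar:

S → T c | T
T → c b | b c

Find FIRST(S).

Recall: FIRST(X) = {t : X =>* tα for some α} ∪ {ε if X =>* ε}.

We compute FIRST(S) using the standard algorithm.
FIRST(S) = {b, c}
FIRST(T) = {b, c}
Therefore, FIRST(S) = {b, c}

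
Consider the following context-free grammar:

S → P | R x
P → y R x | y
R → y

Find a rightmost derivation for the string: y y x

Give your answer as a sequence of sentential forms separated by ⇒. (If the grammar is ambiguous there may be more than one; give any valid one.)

S ⇒ P ⇒ y R x ⇒ y y x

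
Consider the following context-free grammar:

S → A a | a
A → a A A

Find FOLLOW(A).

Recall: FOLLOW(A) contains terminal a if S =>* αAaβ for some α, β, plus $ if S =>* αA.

We compute FOLLOW(A) using the standard algorithm.
FOLLOW(S) starts with {$}.
FIRST(A) = {a}
FIRST(S) = {a}
FOLLOW(A) = {a}
FOLLOW(S) = {$}
Therefore, FOLLOW(A) = {a}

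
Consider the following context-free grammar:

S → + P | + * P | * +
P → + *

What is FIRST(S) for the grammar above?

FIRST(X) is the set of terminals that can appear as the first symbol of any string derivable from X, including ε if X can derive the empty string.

We compute FIRST(S) using the standard algorithm.
FIRST(P) = {+}
FIRST(S) = {*, +}
Therefore, FIRST(S) = {*, +}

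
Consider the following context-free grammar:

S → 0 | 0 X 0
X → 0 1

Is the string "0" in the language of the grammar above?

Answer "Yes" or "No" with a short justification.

Yes - a valid derivation exists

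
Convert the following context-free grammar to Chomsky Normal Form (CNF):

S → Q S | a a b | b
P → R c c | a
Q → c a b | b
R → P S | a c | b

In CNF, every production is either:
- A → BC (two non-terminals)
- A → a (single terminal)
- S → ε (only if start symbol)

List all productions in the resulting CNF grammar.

TA → a; TB → b; S → b; TC → c; P → a; Q → b; R → b; S → Q S; S → TA X0; X0 → TA TB; P → R X1; X1 → TC TC; Q → TC X2; X2 → TA TB; R → P S; R → TA TC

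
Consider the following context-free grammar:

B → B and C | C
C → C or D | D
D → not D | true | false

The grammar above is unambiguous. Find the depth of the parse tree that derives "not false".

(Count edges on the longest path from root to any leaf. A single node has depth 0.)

4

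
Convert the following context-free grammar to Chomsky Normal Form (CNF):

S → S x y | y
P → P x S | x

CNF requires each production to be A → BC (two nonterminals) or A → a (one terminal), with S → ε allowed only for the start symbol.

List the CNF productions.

TX → x; TY → y; S → y; P → x; S → S X0; X0 → TX TY; P → P X1; X1 → TX S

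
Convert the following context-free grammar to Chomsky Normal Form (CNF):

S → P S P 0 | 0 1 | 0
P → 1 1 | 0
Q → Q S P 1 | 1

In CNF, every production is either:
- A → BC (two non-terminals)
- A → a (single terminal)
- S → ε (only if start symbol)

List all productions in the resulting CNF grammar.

T0 → 0; T1 → 1; S → 0; P → 0; Q → 1; S → P X0; X0 → S X1; X1 → P T0; S → T0 T1; P → T1 T1; Q → Q X2; X2 → S X3; X3 → P T1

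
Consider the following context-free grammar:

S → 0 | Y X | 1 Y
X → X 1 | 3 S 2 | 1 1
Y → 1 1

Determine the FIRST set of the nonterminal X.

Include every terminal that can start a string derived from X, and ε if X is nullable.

We compute FIRST(X) using the standard algorithm.
FIRST(S) = {0, 1}
FIRST(X) = {1, 3}
FIRST(Y) = {1}
Therefore, FIRST(X) = {1, 3}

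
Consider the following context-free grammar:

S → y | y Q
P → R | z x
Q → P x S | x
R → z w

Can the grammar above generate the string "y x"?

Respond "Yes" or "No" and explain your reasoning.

Yes - a valid derivation exists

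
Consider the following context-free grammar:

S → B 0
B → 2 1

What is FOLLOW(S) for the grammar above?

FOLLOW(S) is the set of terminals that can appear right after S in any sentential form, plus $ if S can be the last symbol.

We compute FOLLOW(S) using the standard algorithm.
FOLLOW(S) starts with {$}.
FIRST(B) = {2}
FIRST(S) = {2}
FOLLOW(B) = {0}
FOLLOW(S) = {$}
Therefore, FOLLOW(S) = {$}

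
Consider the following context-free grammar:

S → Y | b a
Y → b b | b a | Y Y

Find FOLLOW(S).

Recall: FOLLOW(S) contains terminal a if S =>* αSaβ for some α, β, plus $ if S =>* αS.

We compute FOLLOW(S) using the standard algorithm.
FOLLOW(S) starts with {$}.
FIRST(S) = {b}
FIRST(Y) = {b}
FOLLOW(S) = {$}
FOLLOW(Y) = {$, b}
Therefore, FOLLOW(S) = {$}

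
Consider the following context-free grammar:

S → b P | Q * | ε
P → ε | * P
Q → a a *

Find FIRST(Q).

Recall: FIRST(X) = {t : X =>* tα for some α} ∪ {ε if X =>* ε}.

We compute FIRST(Q) using the standard algorithm.
FIRST(P) = {*, ε}
FIRST(Q) = {a}
FIRST(S) = {a, b, ε}
Therefore, FIRST(Q) = {a}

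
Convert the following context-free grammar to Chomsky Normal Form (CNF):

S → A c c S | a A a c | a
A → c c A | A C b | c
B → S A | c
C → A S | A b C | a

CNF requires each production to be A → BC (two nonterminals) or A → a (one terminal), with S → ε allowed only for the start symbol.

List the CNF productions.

TC → c; TA → a; S → a; TB → b; A → c; B → c; C → a; S → A X0; X0 → TC X1; X1 → TC S; S → TA X2; X2 → A X3; X3 → TA TC; A → TC X4; X4 → TC A; A → A X5; X5 → C TB; B → S A; C → A S; C → A X6; X6 → TB C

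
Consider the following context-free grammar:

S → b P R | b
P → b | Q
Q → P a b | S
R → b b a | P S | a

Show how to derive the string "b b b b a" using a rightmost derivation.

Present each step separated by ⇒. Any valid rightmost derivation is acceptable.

S ⇒ b P R ⇒ b P b b a ⇒ b b b b a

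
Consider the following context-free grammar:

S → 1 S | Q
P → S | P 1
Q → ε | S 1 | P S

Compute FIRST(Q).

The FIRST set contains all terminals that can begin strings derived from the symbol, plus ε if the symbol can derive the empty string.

We compute FIRST(Q) using the standard algorithm.
FIRST(P) = {1, ε}
FIRST(Q) = {1, ε}
FIRST(S) = {1, ε}
Therefore, FIRST(Q) = {1, ε}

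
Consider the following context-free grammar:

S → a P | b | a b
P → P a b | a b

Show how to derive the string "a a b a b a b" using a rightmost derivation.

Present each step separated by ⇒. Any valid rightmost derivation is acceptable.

S ⇒ a P ⇒ a P a b ⇒ a P a b a b ⇒ a a b a b a b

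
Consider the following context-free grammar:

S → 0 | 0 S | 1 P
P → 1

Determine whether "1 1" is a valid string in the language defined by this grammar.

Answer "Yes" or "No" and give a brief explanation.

Yes - a valid derivation exists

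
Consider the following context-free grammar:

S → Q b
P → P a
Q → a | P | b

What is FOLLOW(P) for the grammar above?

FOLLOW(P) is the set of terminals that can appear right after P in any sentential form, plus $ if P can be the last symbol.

We compute FOLLOW(P) using the standard algorithm.
FOLLOW(S) starts with {$}.
FIRST(P) = {}
FIRST(Q) = {a, b}
FIRST(S) = {a, b}
FOLLOW(P) = {a, b}
FOLLOW(Q) = {b}
FOLLOW(S) = {$}
Therefore, FOLLOW(P) = {a, b}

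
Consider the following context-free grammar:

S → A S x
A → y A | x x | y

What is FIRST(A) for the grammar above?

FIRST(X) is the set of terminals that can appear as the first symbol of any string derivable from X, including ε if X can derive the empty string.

We compute FIRST(A) using the standard algorithm.
FIRST(A) = {x, y}
FIRST(S) = {x, y}
Therefore, FIRST(A) = {x, y}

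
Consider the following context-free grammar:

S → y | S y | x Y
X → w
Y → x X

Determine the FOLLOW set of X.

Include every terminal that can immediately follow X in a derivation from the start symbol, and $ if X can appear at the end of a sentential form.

We compute FOLLOW(X) using the standard algorithm.
FOLLOW(S) starts with {$}.
FIRST(S) = {x, y}
FIRST(X) = {w}
FIRST(Y) = {x}
FOLLOW(S) = {$, y}
FOLLOW(X) = {$, y}
FOLLOW(Y) = {$, y}
Therefore, FOLLOW(X) = {$, y}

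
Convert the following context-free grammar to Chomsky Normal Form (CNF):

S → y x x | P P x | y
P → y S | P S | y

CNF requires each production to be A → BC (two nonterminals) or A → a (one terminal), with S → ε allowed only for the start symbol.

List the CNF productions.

TY → y; TX → x; S → y; P → y; S → TY X0; X0 → TX TX; S → P X1; X1 → P TX; P → TY S; P → P S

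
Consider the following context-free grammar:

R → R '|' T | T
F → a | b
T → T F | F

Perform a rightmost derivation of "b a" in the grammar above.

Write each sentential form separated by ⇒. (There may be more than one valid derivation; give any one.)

R ⇒ T ⇒ T F ⇒ T a ⇒ F a ⇒ b a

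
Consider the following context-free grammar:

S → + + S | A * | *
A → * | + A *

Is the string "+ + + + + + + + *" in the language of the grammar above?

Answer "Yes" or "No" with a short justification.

Yes - a valid derivation exists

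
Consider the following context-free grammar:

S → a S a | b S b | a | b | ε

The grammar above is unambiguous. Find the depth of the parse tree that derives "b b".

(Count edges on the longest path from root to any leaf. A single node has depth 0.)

2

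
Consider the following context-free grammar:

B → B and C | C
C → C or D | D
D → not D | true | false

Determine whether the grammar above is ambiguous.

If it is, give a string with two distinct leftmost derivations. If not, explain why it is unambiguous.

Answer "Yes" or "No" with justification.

No - the grammar is unambiguous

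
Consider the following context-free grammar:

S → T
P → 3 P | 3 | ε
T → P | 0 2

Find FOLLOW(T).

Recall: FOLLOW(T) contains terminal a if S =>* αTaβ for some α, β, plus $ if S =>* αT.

We compute FOLLOW(T) using the standard algorithm.
FOLLOW(S) starts with {$}.
FIRST(P) = {3, ε}
FIRST(S) = {0, 3, ε}
FIRST(T) = {0, 3, ε}
FOLLOW(P) = {$}
FOLLOW(S) = {$}
FOLLOW(T) = {$}
Therefore, FOLLOW(T) = {$}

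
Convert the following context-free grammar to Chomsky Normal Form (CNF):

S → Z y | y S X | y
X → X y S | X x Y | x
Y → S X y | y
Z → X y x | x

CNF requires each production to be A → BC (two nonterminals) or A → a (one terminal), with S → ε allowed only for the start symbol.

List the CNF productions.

TY → y; S → y; TX → x; X → x; Y → y; Z → x; S → Z TY; S → TY X0; X0 → S X; X → X X1; X1 → TY S; X → X X2; X2 → TX Y; Y → S X3; X3 → X TY; Z → X X4; X4 → TY TX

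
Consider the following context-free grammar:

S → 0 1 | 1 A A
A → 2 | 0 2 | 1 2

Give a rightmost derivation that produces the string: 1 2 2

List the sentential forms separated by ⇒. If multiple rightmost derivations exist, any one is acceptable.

S ⇒ 1 A A ⇒ 1 A 2 ⇒ 1 2 2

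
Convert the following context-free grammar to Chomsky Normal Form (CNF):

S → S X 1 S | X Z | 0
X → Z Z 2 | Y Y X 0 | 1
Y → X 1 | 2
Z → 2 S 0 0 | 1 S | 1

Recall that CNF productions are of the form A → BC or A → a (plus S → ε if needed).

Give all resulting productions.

T1 → 1; S → 0; T2 → 2; T0 → 0; X → 1; Y → 2; Z → 1; S → S X0; X0 → X X1; X1 → T1 S; S → X Z; X → Z X2; X2 → Z T2; X → Y X3; X3 → Y X4; X4 → X T0; Y → X T1; Z → T2 X5; X5 → S X6; X6 → T0 T0; Z → T1 S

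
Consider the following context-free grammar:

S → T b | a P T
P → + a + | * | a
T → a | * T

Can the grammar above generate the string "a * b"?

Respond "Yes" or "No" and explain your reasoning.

No - no valid derivation exists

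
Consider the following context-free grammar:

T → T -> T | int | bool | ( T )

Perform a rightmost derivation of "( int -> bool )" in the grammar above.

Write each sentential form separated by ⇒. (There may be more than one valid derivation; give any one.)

T ⇒ ( T ) ⇒ ( T -> T ) ⇒ ( T -> bool ) ⇒ ( int -> bool )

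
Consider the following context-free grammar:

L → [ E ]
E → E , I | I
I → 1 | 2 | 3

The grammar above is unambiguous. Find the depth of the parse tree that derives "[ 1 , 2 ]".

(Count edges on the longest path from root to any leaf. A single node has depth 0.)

4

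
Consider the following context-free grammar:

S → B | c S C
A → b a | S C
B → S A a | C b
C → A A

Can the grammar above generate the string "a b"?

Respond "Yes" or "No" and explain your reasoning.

No - no valid derivation exists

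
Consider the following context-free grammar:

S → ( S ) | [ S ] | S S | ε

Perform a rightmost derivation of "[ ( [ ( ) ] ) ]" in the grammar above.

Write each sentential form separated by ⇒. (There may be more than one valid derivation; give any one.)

S ⇒ [ S ] ⇒ [ ( S ) ] ⇒ [ ( [ S ] ) ] ⇒ [ ( [ ( S ) ] ) ] ⇒ [ ( [ ( ) ] ) ]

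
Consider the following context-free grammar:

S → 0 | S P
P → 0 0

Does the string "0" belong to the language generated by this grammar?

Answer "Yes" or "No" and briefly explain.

Yes - a valid derivation exists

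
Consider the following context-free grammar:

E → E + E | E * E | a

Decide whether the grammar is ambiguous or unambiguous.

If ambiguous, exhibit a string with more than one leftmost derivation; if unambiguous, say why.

Ambiguous - the string 'a + a * a * a * a' has two distinct leftmost derivations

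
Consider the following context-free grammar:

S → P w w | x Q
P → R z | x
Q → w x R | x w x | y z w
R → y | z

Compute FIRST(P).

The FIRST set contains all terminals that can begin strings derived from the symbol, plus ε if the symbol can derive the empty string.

We compute FIRST(P) using the standard algorithm.
FIRST(P) = {x, y, z}
FIRST(Q) = {w, x, y}
FIRST(R) = {y, z}
FIRST(S) = {x, y, z}
Therefore, FIRST(P) = {x, y, z}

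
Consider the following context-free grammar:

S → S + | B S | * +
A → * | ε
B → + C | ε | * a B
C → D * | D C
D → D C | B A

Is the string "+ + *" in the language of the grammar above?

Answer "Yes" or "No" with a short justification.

No - no valid derivation exists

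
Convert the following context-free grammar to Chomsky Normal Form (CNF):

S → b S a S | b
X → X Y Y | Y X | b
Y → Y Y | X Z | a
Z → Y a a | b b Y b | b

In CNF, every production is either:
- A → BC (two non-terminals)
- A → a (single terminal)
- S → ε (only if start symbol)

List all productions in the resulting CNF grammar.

TB → b; TA → a; S → b; X → b; Y → a; Z → b; S → TB X0; X0 → S X1; X1 → TA S; X → X X2; X2 → Y Y; X → Y X; Y → Y Y; Y → X Z; Z → Y X3; X3 → TA TA; Z → TB X4; X4 → TB X5; X5 → Y TB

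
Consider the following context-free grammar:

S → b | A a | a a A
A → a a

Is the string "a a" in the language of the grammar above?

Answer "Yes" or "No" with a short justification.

No - no valid derivation exists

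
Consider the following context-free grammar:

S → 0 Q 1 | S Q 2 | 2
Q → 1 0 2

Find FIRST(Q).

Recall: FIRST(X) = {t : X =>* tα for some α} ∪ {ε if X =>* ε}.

We compute FIRST(Q) using the standard algorithm.
FIRST(Q) = {1}
FIRST(S) = {0, 2}
Therefore, FIRST(Q) = {1}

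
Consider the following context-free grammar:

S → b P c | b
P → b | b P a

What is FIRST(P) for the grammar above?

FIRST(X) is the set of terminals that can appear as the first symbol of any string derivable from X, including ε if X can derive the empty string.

We compute FIRST(P) using the standard algorithm.
FIRST(P) = {b}
FIRST(S) = {b}
Therefore, FIRST(P) = {b}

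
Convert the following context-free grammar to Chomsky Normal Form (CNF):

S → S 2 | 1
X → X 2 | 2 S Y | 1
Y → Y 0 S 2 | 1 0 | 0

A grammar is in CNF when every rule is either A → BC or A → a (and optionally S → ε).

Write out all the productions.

T2 → 2; S → 1; X → 1; T0 → 0; T1 → 1; Y → 0; S → S T2; X → X T2; X → T2 X0; X0 → S Y; Y → Y X1; X1 → T0 X2; X2 → S T2; Y → T1 T0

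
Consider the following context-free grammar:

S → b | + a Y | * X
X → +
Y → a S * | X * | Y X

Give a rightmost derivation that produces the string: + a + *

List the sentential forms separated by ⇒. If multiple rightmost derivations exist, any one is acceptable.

S ⇒ + a Y ⇒ + a X * ⇒ + a + *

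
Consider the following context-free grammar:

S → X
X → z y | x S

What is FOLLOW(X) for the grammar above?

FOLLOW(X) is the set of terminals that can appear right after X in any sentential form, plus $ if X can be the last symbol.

We compute FOLLOW(X) using the standard algorithm.
FOLLOW(S) starts with {$}.
FIRST(S) = {x, z}
FIRST(X) = {x, z}
FOLLOW(S) = {$}
FOLLOW(X) = {$}
Therefore, FOLLOW(X) = {$}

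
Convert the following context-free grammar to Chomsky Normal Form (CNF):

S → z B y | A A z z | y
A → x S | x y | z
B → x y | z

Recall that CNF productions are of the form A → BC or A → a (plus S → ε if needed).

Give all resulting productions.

TZ → z; TY → y; S → y; TX → x; A → z; B → z; S → TZ X0; X0 → B TY; S → A X1; X1 → A X2; X2 → TZ TZ; A → TX S; A → TX TY; B → TX TY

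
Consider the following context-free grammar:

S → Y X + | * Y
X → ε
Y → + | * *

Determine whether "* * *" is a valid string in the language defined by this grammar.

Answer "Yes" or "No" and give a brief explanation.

Yes - a valid derivation exists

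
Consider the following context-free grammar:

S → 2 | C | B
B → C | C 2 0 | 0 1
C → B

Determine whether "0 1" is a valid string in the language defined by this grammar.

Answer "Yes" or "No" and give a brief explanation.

Yes - a valid derivation exists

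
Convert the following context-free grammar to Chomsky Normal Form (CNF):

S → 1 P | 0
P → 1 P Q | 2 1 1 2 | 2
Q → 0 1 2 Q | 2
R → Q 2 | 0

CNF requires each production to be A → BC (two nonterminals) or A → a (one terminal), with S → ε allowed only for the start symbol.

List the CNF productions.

T1 → 1; S → 0; T2 → 2; P → 2; T0 → 0; Q → 2; R → 0; S → T1 P; P → T1 X0; X0 → P Q; P → T2 X1; X1 → T1 X2; X2 → T1 T2; Q → T0 X3; X3 → T1 X4; X4 → T2 Q; R → Q T2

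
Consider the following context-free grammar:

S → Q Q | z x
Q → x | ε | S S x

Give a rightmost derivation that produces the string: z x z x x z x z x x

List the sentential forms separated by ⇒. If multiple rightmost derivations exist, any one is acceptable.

S ⇒ Q Q ⇒ Q S S x ⇒ Q S z x x ⇒ Q z x z x x ⇒ S S x z x z x x ⇒ S z x x z x z x x ⇒ z x z x x z x z x x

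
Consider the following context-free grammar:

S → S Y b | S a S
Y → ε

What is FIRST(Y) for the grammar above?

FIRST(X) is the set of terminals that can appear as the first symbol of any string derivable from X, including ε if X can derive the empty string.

We compute FIRST(Y) using the standard algorithm.
FIRST(S) = {}
FIRST(Y) = {ε}
Therefore, FIRST(Y) = {ε}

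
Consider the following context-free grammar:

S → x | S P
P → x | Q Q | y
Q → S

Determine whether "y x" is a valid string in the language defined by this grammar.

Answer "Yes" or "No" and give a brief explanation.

No - no valid derivation exists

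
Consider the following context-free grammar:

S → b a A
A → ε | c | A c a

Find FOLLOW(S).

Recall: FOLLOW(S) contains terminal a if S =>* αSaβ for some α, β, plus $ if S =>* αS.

We compute FOLLOW(S) using the standard algorithm.
FOLLOW(S) starts with {$}.
FIRST(A) = {c, ε}
FIRST(S) = {b}
FOLLOW(A) = {$, c}
FOLLOW(S) = {$}
Therefore, FOLLOW(S) = {$}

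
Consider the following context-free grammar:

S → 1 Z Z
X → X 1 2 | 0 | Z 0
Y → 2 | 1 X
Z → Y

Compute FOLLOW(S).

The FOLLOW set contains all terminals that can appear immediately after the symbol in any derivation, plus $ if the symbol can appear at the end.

We compute FOLLOW(S) using the standard algorithm.
FOLLOW(S) starts with {$}.
FIRST(S) = {1}
FIRST(X) = {0, 1, 2}
FIRST(Y) = {1, 2}
FIRST(Z) = {1, 2}
FOLLOW(S) = {$}
FOLLOW(X) = {$, 0, 1, 2}
FOLLOW(Y) = {$, 0, 1, 2}
FOLLOW(Z) = {$, 0, 1, 2}
Therefore, FOLLOW(S) = {$}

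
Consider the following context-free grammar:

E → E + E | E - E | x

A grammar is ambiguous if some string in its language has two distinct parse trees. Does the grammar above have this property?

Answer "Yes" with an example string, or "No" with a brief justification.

Yes - the string 'x + x + x - x' has two distinct parse trees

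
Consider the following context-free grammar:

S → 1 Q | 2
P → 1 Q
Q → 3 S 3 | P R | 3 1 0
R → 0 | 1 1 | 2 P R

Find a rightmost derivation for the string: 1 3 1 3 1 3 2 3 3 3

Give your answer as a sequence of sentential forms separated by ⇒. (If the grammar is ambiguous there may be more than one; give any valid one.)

S ⇒ 1 Q ⇒ 1 3 S 3 ⇒ 1 3 1 Q 3 ⇒ 1 3 1 3 S 3 3 ⇒ 1 3 1 3 1 Q 3 3 ⇒ 1 3 1 3 1 3 S 3 3 3 ⇒ 1 3 1 3 1 3 2 3 3 3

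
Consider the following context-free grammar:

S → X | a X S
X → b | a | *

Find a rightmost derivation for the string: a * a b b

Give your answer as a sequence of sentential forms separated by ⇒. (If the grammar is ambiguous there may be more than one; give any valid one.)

S ⇒ a X S ⇒ a X a X S ⇒ a X a X X ⇒ a X a X b ⇒ a X a b b ⇒ a * a b b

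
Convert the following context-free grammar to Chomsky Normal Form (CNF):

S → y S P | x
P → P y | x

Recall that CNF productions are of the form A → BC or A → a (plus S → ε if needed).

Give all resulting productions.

TY → y; S → x; P → x; S → TY X0; X0 → S P; P → P TY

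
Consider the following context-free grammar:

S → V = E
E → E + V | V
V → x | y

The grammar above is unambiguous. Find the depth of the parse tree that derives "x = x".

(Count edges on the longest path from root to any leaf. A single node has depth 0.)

3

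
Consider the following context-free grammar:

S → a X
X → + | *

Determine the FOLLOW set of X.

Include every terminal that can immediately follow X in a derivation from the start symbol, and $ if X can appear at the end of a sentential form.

We compute FOLLOW(X) using the standard algorithm.
FOLLOW(S) starts with {$}.
FIRST(S) = {a}
FIRST(X) = {*, +}
FOLLOW(S) = {$}
FOLLOW(X) = {$}
Therefore, FOLLOW(X) = {$}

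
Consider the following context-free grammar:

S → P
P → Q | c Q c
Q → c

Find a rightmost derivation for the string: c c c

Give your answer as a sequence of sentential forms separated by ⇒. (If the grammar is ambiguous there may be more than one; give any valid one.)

S ⇒ P ⇒ c Q c ⇒ c c c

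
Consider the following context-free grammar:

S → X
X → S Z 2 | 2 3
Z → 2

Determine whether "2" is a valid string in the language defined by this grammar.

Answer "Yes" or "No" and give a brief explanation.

No - no valid derivation exists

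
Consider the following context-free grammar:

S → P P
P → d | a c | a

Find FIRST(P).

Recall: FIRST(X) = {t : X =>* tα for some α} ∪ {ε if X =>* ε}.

We compute FIRST(P) using the standard algorithm.
FIRST(P) = {a, d}
FIRST(S) = {a, d}
Therefore, FIRST(P) = {a, d}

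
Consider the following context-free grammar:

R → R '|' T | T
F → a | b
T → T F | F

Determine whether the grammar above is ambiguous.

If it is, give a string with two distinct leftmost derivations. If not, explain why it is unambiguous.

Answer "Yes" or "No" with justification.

No - the grammar is unambiguous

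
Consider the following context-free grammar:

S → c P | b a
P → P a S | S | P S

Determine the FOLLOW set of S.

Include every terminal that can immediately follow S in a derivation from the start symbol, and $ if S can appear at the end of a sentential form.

We compute FOLLOW(S) using the standard algorithm.
FOLLOW(S) starts with {$}.
FIRST(P) = {b, c}
FIRST(S) = {b, c}
FOLLOW(P) = {$, a, b, c}
FOLLOW(S) = {$, a, b, c}
Therefore, FOLLOW(S) = {$, a, b, c}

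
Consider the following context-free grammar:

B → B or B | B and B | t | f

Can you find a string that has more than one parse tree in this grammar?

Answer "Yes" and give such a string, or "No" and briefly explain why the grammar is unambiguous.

Yes - the string 't or t and f or f or t' has two distinct parse trees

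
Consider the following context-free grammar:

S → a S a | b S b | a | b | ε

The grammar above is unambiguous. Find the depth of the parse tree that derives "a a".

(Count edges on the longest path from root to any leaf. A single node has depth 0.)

2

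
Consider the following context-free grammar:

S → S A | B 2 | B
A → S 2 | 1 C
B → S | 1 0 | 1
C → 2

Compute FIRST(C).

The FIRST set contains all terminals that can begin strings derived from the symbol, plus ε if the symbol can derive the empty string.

We compute FIRST(C) using the standard algorithm.
FIRST(A) = {1}
FIRST(B) = {1}
FIRST(C) = {2}
FIRST(S) = {1}
Therefore, FIRST(C) = {2}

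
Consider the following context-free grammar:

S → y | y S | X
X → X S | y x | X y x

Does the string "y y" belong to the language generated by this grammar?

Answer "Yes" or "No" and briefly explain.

Yes - a valid derivation exists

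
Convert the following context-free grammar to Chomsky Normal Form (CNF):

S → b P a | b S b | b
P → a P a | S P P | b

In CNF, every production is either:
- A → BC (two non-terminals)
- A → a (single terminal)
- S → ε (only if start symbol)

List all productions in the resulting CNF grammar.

TB → b; TA → a; S → b; P → b; S → TB X0; X0 → P TA; S → TB X1; X1 → S TB; P → TA X2; X2 → P TA; P → S X3; X3 → P P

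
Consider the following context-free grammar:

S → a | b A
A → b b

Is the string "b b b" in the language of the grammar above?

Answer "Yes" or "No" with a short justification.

Yes - a valid derivation exists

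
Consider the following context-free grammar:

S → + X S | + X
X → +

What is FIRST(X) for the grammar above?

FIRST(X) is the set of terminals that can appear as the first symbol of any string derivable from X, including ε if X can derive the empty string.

We compute FIRST(X) using the standard algorithm.
FIRST(S) = {+}
FIRST(X) = {+}
Therefore, FIRST(X) = {+}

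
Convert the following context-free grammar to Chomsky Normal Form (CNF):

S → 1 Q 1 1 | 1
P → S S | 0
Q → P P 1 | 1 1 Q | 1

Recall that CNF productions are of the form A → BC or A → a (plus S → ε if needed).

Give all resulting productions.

T1 → 1; S → 1; P → 0; Q → 1; S → T1 X0; X0 → Q X1; X1 → T1 T1; P → S S; Q → P X2; X2 → P T1; Q → T1 X3; X3 → T1 Q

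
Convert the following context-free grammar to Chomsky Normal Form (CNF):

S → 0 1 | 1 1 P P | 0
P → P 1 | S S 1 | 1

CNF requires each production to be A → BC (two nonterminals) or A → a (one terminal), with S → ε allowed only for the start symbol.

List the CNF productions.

T0 → 0; T1 → 1; S → 0; P → 1; S → T0 T1; S → T1 X0; X0 → T1 X1; X1 → P P; P → P T1; P → S X2; X2 → S T1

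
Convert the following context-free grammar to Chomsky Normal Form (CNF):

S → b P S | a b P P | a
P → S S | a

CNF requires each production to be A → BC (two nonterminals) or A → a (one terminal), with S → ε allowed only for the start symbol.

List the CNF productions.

TB → b; TA → a; S → a; P → a; S → TB X0; X0 → P S; S → TA X1; X1 → TB X2; X2 → P P; P → S S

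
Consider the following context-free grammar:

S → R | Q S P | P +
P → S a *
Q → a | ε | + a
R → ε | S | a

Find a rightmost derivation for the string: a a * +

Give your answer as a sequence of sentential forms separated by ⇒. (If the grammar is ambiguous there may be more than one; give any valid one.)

S ⇒ P + ⇒ S a * + ⇒ R a * + ⇒ a a * +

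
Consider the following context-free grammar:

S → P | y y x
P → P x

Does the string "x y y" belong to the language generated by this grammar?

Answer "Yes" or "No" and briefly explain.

No - no valid derivation exists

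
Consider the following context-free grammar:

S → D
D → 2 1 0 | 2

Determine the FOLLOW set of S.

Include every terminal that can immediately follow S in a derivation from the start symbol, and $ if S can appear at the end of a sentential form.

We compute FOLLOW(S) using the standard algorithm.
FOLLOW(S) starts with {$}.
FIRST(D) = {2}
FIRST(S) = {2}
FOLLOW(D) = {$}
FOLLOW(S) = {$}
Therefore, FOLLOW(S) = {$}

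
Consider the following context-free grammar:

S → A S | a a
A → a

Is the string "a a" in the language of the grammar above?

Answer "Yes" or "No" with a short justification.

Yes - a valid derivation exists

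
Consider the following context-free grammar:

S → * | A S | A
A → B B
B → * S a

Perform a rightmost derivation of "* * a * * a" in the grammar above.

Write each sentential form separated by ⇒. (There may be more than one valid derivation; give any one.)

S ⇒ A ⇒ B B ⇒ B * S a ⇒ B * * a ⇒ * S a * * a ⇒ * * a * * a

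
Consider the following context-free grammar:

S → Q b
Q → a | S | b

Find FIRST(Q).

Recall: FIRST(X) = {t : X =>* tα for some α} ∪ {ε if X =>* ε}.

We compute FIRST(Q) using the standard algorithm.
FIRST(Q) = {a, b}
FIRST(S) = {a, b}
Therefore, FIRST(Q) = {a, b}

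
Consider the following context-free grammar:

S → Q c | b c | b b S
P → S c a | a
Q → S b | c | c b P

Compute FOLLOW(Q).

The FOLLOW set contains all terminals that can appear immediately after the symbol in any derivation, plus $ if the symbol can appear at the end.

We compute FOLLOW(Q) using the standard algorithm.
FOLLOW(S) starts with {$}.
FIRST(P) = {a, b, c}
FIRST(Q) = {b, c}
FIRST(S) = {b, c}
FOLLOW(P) = {c}
FOLLOW(Q) = {c}
FOLLOW(S) = {$, b, c}
Therefore, FOLLOW(Q) = {c}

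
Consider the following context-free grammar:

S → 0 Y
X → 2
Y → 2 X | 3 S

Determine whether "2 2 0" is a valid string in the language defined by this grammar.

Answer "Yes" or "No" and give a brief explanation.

No - no valid derivation exists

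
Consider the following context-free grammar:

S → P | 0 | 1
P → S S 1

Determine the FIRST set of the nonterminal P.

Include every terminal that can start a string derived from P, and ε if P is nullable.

We compute FIRST(P) using the standard algorithm.
FIRST(P) = {0, 1}
FIRST(S) = {0, 1}
Therefore, FIRST(P) = {0, 1}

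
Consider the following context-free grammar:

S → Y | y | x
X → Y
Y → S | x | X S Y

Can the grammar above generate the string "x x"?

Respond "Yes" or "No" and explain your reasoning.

No - no valid derivation exists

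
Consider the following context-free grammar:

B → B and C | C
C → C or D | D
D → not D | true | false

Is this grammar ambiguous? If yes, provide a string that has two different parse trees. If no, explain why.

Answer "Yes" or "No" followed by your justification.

No - the grammar is unambiguous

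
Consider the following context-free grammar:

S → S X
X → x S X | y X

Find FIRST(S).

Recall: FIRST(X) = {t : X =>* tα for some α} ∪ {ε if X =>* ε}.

We compute FIRST(S) using the standard algorithm.
FIRST(S) = {}
FIRST(X) = {x, y}
Therefore, FIRST(S) = {}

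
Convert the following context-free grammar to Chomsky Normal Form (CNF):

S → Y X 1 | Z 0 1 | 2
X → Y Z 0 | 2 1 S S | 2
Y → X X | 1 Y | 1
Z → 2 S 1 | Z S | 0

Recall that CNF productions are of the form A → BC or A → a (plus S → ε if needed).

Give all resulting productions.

T1 → 1; T0 → 0; S → 2; T2 → 2; X → 2; Y → 1; Z → 0; S → Y X0; X0 → X T1; S → Z X1; X1 → T0 T1; X → Y X2; X2 → Z T0; X → T2 X3; X3 → T1 X4; X4 → S S; Y → X X; Y → T1 Y; Z → T2 X5; X5 → S T1; Z → Z S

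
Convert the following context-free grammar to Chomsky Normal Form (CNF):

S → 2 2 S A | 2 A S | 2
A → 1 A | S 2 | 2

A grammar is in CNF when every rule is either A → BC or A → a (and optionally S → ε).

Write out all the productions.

T2 → 2; S → 2; T1 → 1; A → 2; S → T2 X0; X0 → T2 X1; X1 → S A; S → T2 X2; X2 → A S; A → T1 A; A → S T2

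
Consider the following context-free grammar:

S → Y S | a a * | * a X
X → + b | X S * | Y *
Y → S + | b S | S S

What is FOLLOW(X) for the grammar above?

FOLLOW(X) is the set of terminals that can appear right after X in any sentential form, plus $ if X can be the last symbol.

We compute FOLLOW(X) using the standard algorithm.
FOLLOW(S) starts with {$}.
FIRST(S) = {*, a, b}
FIRST(X) = {*, +, a, b}
FIRST(Y) = {*, a, b}
FOLLOW(S) = {$, *, +, a, b}
FOLLOW(X) = {$, *, +, a, b}
FOLLOW(Y) = {*, a, b}
Therefore, FOLLOW(X) = {$, *, +, a, b}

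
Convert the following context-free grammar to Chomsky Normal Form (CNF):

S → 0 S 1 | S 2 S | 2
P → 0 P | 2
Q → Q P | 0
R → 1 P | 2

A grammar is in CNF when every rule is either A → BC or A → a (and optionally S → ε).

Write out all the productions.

T0 → 0; T1 → 1; T2 → 2; S → 2; P → 2; Q → 0; R → 2; S → T0 X0; X0 → S T1; S → S X1; X1 → T2 S; P → T0 P; Q → Q P; R → T1 P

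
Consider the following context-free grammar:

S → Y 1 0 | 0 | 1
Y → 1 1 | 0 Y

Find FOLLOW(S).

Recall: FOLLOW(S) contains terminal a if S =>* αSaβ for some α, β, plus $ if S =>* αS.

We compute FOLLOW(S) using the standard algorithm.
FOLLOW(S) starts with {$}.
FIRST(S) = {0, 1}
FIRST(Y) = {0, 1}
FOLLOW(S) = {$}
FOLLOW(Y) = {1}
Therefore, FOLLOW(S) = {$}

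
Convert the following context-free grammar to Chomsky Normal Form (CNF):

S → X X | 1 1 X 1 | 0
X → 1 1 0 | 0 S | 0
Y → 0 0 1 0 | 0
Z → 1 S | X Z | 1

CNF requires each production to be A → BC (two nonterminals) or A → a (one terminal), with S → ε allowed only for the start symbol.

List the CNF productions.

T1 → 1; S → 0; T0 → 0; X → 0; Y → 0; Z → 1; S → X X; S → T1 X0; X0 → T1 X1; X1 → X T1; X → T1 X2; X2 → T1 T0; X → T0 S; Y → T0 X3; X3 → T0 X4; X4 → T1 T0; Z → T1 S; Z → X Z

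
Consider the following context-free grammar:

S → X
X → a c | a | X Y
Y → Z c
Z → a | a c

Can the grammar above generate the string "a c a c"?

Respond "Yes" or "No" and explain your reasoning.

Yes - a valid derivation exists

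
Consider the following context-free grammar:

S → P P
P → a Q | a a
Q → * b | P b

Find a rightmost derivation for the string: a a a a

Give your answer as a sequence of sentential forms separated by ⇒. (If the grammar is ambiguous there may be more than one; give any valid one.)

S ⇒ P P ⇒ P a a ⇒ a a a a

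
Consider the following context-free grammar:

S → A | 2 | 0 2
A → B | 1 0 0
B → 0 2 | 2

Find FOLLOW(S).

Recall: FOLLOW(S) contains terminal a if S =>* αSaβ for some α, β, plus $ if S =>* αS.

We compute FOLLOW(S) using the standard algorithm.
FOLLOW(S) starts with {$}.
FIRST(A) = {0, 1, 2}
FIRST(B) = {0, 2}
FIRST(S) = {0, 1, 2}
FOLLOW(A) = {$}
FOLLOW(B) = {$}
FOLLOW(S) = {$}
Therefore, FOLLOW(S) = {$}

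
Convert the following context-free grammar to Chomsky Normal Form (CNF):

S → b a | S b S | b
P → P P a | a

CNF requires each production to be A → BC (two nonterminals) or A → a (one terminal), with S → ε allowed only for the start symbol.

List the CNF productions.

TB → b; TA → a; S → b; P → a; S → TB TA; S → S X0; X0 → TB S; P → P X1; X1 → P TA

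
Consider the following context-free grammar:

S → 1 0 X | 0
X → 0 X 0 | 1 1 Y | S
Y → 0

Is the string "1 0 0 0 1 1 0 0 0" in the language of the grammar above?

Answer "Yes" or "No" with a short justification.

Yes - a valid derivation exists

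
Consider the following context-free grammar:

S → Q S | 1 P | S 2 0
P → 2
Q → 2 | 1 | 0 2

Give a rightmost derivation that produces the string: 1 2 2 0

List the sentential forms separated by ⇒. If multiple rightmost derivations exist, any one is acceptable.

S ⇒ S 2 0 ⇒ 1 P 2 0 ⇒ 1 2 2 0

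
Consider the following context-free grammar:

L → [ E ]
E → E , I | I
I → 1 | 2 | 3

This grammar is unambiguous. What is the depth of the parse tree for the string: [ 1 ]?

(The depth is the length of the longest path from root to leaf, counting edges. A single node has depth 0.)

3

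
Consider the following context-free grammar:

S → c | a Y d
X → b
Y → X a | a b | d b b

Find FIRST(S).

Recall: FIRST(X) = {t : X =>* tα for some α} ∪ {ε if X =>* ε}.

We compute FIRST(S) using the standard algorithm.
FIRST(S) = {a, c}
FIRST(X) = {b}
FIRST(Y) = {a, b, d}
Therefore, FIRST(S) = {a, c}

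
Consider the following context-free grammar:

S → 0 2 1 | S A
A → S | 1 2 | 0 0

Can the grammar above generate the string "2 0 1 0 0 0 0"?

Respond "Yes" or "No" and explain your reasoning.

No - no valid derivation exists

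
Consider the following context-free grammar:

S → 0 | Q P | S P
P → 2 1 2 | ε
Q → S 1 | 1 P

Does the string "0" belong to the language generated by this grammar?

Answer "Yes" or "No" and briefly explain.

Yes - a valid derivation exists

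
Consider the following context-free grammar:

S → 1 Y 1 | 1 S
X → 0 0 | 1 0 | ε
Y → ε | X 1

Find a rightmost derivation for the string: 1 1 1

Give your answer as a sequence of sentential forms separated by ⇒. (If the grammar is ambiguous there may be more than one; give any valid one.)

S ⇒ 1 Y 1 ⇒ 1 X 1 1 ⇒ 1 1 1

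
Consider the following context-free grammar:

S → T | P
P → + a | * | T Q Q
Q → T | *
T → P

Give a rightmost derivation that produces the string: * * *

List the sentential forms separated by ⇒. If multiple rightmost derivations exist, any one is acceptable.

S ⇒ P ⇒ T Q Q ⇒ T Q * ⇒ T * * ⇒ P * * ⇒ * * *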